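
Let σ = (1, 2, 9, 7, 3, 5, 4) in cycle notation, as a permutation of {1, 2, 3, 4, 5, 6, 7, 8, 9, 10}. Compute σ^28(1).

1 lies in the 7-cycle (1, 2, 9, 7, 3, 5, 4).
Powers repeat with period 7 on this cycle, and 28 mod 7 = 0, so σ^28(1) = σ^0(1).
So σ^28(1) = 1.

1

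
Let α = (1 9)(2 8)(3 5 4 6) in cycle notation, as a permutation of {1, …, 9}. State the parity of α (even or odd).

odd

The cycle lengths are 4, 2, 2, 1.
A cycle is odd iff its length is even; α has 3 even-length cycles, so sgn(α) = (−1)^3 and α is odd.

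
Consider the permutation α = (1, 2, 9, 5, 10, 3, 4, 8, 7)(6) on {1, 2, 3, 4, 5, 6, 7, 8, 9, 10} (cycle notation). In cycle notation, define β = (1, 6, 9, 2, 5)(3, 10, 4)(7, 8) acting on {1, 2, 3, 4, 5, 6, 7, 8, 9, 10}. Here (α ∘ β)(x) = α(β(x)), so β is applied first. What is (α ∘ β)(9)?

(α ∘ β)(9) = α(β(9)). β(9) = 2, then α(2) = 9. So (α ∘ β)(9) = 9.

9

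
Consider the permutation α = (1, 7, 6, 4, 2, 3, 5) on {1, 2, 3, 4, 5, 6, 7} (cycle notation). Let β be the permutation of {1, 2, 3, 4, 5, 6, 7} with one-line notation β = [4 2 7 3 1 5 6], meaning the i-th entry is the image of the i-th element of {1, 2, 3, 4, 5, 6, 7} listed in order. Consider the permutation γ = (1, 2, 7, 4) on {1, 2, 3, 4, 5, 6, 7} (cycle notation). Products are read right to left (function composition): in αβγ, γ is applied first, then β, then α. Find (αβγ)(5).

Apply the permutations in order: γ(5) = 5, then β(5) = 1, then α(1) = 7. So (αβγ)(5) = 7.

7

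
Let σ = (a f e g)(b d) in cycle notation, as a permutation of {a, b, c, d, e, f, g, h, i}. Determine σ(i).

i does not appear in any cycle of σ, so it is a fixed point: σ(i) = i.

i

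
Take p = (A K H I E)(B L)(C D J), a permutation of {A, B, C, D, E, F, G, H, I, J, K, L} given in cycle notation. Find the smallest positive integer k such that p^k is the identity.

The cycle type of p is (5, 3, 2, 1, 1).
The order is lcm(5, 3, 2) = 30.

30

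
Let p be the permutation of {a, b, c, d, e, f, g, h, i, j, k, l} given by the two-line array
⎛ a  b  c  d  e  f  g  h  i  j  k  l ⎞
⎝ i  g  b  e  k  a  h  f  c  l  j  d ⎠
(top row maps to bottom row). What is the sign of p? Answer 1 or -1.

1

In disjoint-cycle form the cycle lengths are 7, 5.
A cycle is odd iff its length is even; p has 0 even-length cycles, so sgn(p) = (−1)^0 and p is even.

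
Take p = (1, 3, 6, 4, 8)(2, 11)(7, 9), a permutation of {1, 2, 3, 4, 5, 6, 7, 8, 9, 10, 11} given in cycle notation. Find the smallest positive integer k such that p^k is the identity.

10

The disjoint cycles have lengths 5, 2, 2, 1, 1.
The order of p is the least common multiple of its cycle lengths: lcm(5, 2, 2) = 10.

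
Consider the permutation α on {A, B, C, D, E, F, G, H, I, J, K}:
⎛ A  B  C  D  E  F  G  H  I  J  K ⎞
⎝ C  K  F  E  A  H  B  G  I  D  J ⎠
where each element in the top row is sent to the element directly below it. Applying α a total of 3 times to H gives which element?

K

Tracing H → G → … returns to H after 10 steps, so H lies in a 10-cycle (A, C, F, H, G, B, K, J, D, E).
Stepping 3 places around the cycle: H → G → B → K.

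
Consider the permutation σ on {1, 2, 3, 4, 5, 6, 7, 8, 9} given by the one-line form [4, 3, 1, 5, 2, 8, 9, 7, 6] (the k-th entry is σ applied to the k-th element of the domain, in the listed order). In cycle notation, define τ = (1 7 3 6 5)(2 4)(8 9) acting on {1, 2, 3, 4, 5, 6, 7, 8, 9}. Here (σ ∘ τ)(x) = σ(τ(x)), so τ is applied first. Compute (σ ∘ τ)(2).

τ(2) = 4, then σ(4) = 5; composing gives (σ ∘ τ)(2) = 5.

5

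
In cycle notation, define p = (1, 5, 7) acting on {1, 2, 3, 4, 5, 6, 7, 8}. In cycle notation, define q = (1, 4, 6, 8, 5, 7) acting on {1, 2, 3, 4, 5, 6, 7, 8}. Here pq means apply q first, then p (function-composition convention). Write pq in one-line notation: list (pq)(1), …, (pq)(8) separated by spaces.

Chase each element through q then p: 1 → 4 → 4; 2 → 2 → 2; 3 → 3 → 3; 4 → 6 → 6; 5 → 7 → 1; 6 → 8 → 8; 7 → 1 → 5; 8 → 5 → 7.
Collecting the images, pq = [4 2 3 6 1 8 5 7].

4 2 3 6 1 8 5 7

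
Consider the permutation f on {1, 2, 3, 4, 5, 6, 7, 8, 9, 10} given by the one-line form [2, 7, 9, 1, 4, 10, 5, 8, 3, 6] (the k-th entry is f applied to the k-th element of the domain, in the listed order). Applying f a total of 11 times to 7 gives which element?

Tracing 7 → 5 → … returns to 7 after 5 steps, so 7 lies in a 5-cycle (1, 2, 7, 5, 4).
Powers repeat with period 5 on this cycle, and 11 mod 5 = 1, so f^11(7) = f^1(7).
Advancing 1 step from 7: 7 → 5.

5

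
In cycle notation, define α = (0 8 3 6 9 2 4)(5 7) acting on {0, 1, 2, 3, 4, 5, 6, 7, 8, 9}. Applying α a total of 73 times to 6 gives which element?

6 lies in the 7-cycle (0 8 3 6 9 2 4).
On a 7-cycle, α^7 is the identity, so α^73 = α^3 there (73 ≡ 3 mod 7).
Advancing 3 steps from 6: 6 → 9 → 2 → 4.

4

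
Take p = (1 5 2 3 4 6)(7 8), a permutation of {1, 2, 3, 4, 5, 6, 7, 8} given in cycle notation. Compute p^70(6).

3

6 lies in the 6-cycle (1 5 2 3 4 6).
Powers repeat with period 6 on this cycle, and 70 mod 6 = 4, so p^70(6) = p^4(6).
Stepping 4 places around the cycle: 6 → 1 → 5 → 2 → 3.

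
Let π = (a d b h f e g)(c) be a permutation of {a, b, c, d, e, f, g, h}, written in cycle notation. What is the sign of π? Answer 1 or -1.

The cycle lengths are 7, 1.
A cycle of length ℓ contributes ℓ−1 transpositions, so π is a product of 6 transpositions — even.

1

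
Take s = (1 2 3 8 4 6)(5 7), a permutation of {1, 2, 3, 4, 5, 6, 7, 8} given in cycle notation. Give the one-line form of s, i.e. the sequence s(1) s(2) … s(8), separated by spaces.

2 3 8 6 7 1 5 4

Image by image: 1→2, 2→3, 3→8, 4→6, 5→7, 6→1, 7→5, 8→4.
So the one-line form is 2 3 8 6 7 1 5 4.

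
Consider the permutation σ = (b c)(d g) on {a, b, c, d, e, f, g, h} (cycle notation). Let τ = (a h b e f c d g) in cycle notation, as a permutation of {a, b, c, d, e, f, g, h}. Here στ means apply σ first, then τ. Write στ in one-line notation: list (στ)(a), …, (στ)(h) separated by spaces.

(στ)(x) = τ(σ(x)). Computing each image: τ(σ(a)) = τ(a) = h, τ(σ(b)) = τ(c) = d, τ(σ(c)) = τ(b) = e, τ(σ(d)) = τ(g) = a, τ(σ(e)) = τ(e) = f, τ(σ(f)) = τ(f) = c, τ(σ(g)) = τ(d) = g, τ(σ(h)) = τ(h) = b.
Hence στ = [h d e a f c g b].

h d e a f c g b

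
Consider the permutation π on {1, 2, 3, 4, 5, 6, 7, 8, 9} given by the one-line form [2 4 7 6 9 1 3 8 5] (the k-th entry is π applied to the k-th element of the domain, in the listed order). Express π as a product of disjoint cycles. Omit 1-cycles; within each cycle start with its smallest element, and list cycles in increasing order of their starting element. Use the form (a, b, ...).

(1, 2, 4, 6)(3, 7)(5, 9)

From 1: 1 → 2 → 4 → 6 → 1, closing the cycle (1, 2, 4, 6).
Repeating from the next unused element and collecting all non-trivial cycles gives (1, 2, 4, 6)(3, 7)(5, 9).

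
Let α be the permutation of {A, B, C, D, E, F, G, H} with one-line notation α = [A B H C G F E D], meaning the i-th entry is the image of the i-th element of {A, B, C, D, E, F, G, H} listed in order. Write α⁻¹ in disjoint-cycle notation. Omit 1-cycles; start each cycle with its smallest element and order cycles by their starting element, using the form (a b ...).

First write α in disjoint cycles: (C H D)(E G).
Reversing each cycle (and rotating so the smallest element leads) gives α⁻¹ = (C D H)(E G).

(C D H)(E G)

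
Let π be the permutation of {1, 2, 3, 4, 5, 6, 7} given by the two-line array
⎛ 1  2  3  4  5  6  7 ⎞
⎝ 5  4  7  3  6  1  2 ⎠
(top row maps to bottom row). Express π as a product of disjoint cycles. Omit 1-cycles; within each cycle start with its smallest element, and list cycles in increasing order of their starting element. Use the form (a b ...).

(1 5 6)(2 4 3 7)

Start at 1 and follow images: 1 → 5 → 6 → 1, giving the cycle (1 5 6).
Continuing from each remaining unvisited element yields (1 5 6)(2 4 3 7).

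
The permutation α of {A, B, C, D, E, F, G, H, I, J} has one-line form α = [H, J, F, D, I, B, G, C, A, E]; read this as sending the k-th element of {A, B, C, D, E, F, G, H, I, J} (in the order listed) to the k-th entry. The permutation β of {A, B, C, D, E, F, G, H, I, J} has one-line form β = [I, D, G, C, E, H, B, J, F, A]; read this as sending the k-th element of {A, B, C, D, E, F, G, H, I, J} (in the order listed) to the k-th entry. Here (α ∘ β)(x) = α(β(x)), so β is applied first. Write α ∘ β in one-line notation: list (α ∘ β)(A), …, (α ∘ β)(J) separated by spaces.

For each element, apply β then α: A → I → A; B → D → D; C → G → G; D → C → F; E → E → I; F → H → C; G → B → J; H → J → E; I → F → B; J → A → H.
Collecting the images, α ∘ β = [A D G F I C J E B H].

A D G F I C J E B H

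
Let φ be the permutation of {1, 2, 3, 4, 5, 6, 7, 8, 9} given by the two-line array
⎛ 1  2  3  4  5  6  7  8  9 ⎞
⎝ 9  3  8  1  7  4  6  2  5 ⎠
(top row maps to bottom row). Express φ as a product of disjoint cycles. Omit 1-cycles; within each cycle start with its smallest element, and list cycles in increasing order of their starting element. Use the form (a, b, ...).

(1, 9, 5, 7, 6, 4)(2, 3, 8)

From 1: 1 → 9 → 5 → 7 → 6 → 4 → 1, closing the cycle (1, 9, 5, 7, 6, 4).
Repeating from the next unused element and collecting all non-trivial cycles gives (1, 9, 5, 7, 6, 4)(2, 3, 8).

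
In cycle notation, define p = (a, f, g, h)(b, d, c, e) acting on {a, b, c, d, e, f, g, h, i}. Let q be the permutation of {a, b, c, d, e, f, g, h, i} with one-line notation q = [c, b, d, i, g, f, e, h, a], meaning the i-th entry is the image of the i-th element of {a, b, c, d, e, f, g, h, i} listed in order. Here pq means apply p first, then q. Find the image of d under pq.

(pq)(d) = q(p(d)). p(d) = c, then q(c) = d. So (pq)(d) = d.

d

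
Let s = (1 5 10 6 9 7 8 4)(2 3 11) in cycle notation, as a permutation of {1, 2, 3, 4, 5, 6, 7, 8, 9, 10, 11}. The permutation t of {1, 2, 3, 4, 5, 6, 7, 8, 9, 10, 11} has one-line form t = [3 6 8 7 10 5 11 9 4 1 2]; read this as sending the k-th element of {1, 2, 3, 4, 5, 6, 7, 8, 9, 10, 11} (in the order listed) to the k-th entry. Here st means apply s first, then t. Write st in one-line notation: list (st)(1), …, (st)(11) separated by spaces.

10 8 2 3 1 4 9 7 11 5 6

For each element, apply s then t: 1 → 5 → 10; 2 → 3 → 8; 3 → 11 → 2; 4 → 1 → 3; 5 → 10 → 1; 6 → 9 → 4; 7 → 8 → 9; 8 → 4 → 7; 9 → 7 → 11; 10 → 6 → 5; 11 → 2 → 6.
So st in one-line form is 10 8 2 3 1 4 9 7 11 5 6.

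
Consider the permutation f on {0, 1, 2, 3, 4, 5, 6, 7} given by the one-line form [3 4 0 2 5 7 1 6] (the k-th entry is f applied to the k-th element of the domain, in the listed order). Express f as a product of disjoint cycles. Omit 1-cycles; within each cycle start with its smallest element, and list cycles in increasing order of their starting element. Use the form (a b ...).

From 0: 0 → 3 → 2 → 0, closing the cycle (0 3 2).
Continuing from each remaining unvisited element yields (0 3 2)(1 4 5 7 6).

(0 3 2)(1 4 5 7 6)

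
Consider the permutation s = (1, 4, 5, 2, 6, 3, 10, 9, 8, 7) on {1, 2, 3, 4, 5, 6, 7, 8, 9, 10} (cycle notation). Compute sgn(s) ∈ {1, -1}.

-1

The cycle lengths are 10.
A cycle of length ℓ contributes ℓ−1 transpositions, so s is a product of 9 transpositions — odd.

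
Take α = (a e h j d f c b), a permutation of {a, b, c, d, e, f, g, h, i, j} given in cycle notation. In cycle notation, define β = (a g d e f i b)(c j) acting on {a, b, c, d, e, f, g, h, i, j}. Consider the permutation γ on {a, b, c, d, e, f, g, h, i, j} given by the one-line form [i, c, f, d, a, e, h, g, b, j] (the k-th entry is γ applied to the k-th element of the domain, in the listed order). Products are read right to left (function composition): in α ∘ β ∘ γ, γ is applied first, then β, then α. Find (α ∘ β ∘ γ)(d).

(α ∘ β ∘ γ)(d) = α(β(γ(d))). γ(d) = d, then β(d) = e, then α(e) = h, so the result is h.

h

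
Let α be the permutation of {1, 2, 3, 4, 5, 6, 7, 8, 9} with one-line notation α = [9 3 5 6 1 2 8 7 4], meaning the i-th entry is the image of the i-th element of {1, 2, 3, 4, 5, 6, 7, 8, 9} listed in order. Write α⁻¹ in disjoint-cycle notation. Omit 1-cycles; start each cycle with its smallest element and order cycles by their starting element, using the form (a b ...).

The cycle decomposition of α is (1 9 4 6 2 3 5)(7 8).
The inverse reverses every cycle; in canonical form, α⁻¹ = (1 5 3 2 6 4 9)(7 8).

(1 5 3 2 6 4 9)(7 8)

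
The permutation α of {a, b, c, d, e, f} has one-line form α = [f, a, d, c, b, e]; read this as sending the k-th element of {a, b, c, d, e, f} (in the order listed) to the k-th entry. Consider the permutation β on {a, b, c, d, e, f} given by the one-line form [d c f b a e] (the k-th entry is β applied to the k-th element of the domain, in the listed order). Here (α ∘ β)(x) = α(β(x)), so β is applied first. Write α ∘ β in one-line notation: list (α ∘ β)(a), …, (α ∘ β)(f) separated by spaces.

c d e a f b

For each element, apply β then α: a → d → c; b → c → d; c → f → e; d → b → a; e → a → f; f → e → b.
So α ∘ β in one-line form is c d e a f b.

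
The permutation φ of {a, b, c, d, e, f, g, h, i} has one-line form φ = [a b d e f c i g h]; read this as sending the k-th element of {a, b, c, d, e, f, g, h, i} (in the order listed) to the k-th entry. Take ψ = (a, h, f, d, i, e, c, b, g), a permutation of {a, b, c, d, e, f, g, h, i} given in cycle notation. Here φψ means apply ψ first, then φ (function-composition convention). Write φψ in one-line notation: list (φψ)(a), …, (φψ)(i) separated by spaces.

For each element, apply ψ then φ: a → h → g; b → g → i; c → b → b; d → i → h; e → c → d; f → d → e; g → a → a; h → f → c; i → e → f.
Collecting the images, φψ = [g i b h d e a c f].

g i b h d e a c f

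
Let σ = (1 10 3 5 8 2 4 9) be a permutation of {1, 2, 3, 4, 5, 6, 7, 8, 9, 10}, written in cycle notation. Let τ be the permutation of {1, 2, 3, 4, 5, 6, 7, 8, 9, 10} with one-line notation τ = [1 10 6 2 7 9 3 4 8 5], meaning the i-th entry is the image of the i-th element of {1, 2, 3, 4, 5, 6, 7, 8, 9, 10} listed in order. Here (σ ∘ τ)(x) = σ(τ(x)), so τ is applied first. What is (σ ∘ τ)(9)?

2

τ(9) = 8, then σ(8) = 2; composing gives (σ ∘ τ)(9) = 2.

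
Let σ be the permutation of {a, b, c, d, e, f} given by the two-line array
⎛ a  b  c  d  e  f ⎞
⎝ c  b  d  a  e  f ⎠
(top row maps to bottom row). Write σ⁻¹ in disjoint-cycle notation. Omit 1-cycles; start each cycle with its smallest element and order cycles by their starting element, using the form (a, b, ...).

The cycle decomposition of σ is (a, c, d).
The inverse reverses every cycle; in canonical form, σ⁻¹ = (a, d, c).

(a, d, c)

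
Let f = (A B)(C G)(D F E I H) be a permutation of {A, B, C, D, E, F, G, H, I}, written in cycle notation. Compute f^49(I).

I lies in the 5-cycle (D F E I H).
On a 5-cycle, f^5 is the identity, so f^49 = f^4 there (49 ≡ 4 mod 5).
Stepping 4 places around the cycle: I → H → D → F → E.

E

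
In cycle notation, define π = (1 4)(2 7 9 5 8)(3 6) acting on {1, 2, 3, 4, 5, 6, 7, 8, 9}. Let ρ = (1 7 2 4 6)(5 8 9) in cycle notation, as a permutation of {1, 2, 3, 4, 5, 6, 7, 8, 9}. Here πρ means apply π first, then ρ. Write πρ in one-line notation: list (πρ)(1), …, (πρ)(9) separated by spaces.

For each element, apply π then ρ: 1 → 4 → 6; 2 → 7 → 2; 3 → 6 → 1; 4 → 1 → 7; 5 → 8 → 9; 6 → 3 → 3; 7 → 9 → 5; 8 → 2 → 4; 9 → 5 → 8.
Collecting the images, πρ = [6 2 1 7 9 3 5 4 8].

6 2 1 7 9 3 5 4 8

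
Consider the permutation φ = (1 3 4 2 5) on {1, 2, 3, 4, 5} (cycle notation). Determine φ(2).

5

In the cycle (1 3 4 2 5), 2 is followed by 5, so φ(2) = 5.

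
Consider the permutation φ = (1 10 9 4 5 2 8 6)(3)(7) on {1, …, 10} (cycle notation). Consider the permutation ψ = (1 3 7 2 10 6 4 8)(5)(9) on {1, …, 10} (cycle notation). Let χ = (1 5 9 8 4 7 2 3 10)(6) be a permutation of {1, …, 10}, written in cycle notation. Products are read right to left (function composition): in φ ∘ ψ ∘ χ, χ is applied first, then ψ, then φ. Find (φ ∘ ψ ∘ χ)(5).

Chase 5: χ(5) = 9; ψ(9) = 9; φ(9) = 4. Hence (φ ∘ ψ ∘ χ)(5) = 4.

4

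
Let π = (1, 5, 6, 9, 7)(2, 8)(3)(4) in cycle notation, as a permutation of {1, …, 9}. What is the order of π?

10

The disjoint cycles have lengths 5, 2, 1, 1.
The order of π is the least common multiple of its cycle lengths: lcm(5, 2) = 10.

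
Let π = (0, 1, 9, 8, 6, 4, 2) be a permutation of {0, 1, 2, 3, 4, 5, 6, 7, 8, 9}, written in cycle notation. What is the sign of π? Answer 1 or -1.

The cycle lengths are 7, 1, 1, 1.
A cycle of length ℓ contributes ℓ−1 transpositions, so π is a product of 6 transpositions — even.

1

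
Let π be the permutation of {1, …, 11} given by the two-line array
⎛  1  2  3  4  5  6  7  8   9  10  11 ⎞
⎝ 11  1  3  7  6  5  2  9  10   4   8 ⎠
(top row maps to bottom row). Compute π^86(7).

Tracing 7 → 2 → … returns to 7 after 8 steps, so 7 lies in an 8-cycle (1, 11, 8, 9, 10, 4, 7, 2).
Since the cycle has length 8, π^86 acts on it the same as π^6 (86 mod 8 = 6).
Stepping 6 places around the cycle: 7 → 2 → 1 → 11 → 8 → 9 → 10.

10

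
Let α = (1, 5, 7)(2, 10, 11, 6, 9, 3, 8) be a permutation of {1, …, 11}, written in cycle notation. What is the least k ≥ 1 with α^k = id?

The disjoint cycles have lengths 7, 3, 1.
The order is lcm(7, 3) = 21.

21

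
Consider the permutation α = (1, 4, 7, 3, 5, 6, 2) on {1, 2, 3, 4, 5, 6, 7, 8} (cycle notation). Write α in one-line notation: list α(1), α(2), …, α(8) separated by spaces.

Image by image: 1→4, 2→1, 3→5, 4→7, 5→6, 6→2, 7→3, 8→8.
Listing these in domain order gives 4 1 5 7 6 2 3 8.

4 1 5 7 6 2 3 8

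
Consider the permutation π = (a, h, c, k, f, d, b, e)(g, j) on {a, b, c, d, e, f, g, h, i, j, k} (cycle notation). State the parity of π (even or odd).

The cycle lengths are 8, 2, 1.
A cycle of length ℓ contributes ℓ−1 transpositions, so π is a product of 7 + 1 = 8 transpositions — even.

even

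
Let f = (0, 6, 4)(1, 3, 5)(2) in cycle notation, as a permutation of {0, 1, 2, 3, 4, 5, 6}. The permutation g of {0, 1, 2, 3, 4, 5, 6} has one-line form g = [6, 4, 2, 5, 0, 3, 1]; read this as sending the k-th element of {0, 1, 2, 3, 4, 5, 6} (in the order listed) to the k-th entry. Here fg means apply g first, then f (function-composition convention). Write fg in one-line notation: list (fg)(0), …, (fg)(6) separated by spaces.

(fg)(x) = f(g(x)). Computing each image: f(g(0)) = f(6) = 4, f(g(1)) = f(4) = 0, f(g(2)) = f(2) = 2, f(g(3)) = f(5) = 1, f(g(4)) = f(0) = 6, f(g(5)) = f(3) = 5, f(g(6)) = f(1) = 3.
Hence fg = [4 0 2 1 6 5 3].

4 0 2 1 6 5 3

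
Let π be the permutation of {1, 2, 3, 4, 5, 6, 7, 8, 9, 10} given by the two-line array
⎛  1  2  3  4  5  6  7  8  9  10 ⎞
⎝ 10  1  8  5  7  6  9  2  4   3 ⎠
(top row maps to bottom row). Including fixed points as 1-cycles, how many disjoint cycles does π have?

The cycle decomposition is (1 10 3 8 2)(4 5 7 9)(6), which has 3 cycles (counting 1-cycles).

3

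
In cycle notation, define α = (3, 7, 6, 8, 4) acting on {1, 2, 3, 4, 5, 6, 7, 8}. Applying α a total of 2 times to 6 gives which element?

6 lies in the 5-cycle (3, 7, 6, 8, 4).
Advancing 2 steps from 6: 6 → 8 → 4.

4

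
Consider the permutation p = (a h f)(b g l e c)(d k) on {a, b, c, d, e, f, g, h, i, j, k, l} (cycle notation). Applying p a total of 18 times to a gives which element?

a lies in the 3-cycle (a h f).
Powers repeat with period 3 on this cycle, and 18 mod 3 = 0, so p^18(a) = p^0(a).
So p^18(a) = a.

a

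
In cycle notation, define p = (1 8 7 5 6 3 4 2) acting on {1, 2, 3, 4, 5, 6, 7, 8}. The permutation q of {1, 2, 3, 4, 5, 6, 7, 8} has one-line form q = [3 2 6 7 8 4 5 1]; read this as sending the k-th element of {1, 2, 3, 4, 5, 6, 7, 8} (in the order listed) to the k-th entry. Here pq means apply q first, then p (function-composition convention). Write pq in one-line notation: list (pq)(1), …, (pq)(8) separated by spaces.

4 1 3 5 7 2 6 8

For each element, apply q then p: 1 → 3 → 4; 2 → 2 → 1; 3 → 6 → 3; 4 → 7 → 5; 5 → 8 → 7; 6 → 4 → 2; 7 → 5 → 6; 8 → 1 → 8.
So pq in one-line form is 4 1 3 5 7 2 6 8.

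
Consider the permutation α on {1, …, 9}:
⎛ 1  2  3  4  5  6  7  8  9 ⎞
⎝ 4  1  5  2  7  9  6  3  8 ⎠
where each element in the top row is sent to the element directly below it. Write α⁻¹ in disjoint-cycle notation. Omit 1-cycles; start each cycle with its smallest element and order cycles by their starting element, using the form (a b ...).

First write α in disjoint cycles: (1 4 2)(3 5 7 6 9 8).
The inverse reverses every cycle; in canonical form, α⁻¹ = (1 2 4)(3 8 9 6 7 5).

(1 2 4)(3 8 9 6 7 5)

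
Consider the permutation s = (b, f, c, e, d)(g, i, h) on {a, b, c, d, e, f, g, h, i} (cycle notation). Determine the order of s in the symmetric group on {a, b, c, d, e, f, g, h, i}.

15

The disjoint cycles have lengths 5, 3, 1.
The order of s is the least common multiple of its cycle lengths: lcm(5, 3) = 15.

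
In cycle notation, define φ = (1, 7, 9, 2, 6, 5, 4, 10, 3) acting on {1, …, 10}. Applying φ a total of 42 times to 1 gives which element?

4

1 lies in the 9-cycle (1, 7, 9, 2, 6, 5, 4, 10, 3).
Since the cycle has length 9, φ^42 acts on it the same as φ^6 (42 mod 9 = 6).
Advancing 6 steps from 1: 1 → 7 → 9 → 2 → 6 → 5 → 4.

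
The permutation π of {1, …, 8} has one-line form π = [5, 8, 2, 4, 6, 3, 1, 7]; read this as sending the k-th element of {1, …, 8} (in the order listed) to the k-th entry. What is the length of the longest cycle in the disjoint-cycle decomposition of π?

7

Decomposing into disjoint cycles gives (1 5 6 3 2 8 7); the longest has length 7.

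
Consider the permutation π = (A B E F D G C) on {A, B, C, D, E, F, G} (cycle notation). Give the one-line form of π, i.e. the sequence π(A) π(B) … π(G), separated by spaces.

B E A G F D C

Each element maps to the next entry in its cycle (wrapping to the front): A↦B, B↦E, C↦A, D↦G, E↦F, F↦D, G↦C.
Listing these in domain order gives B E A G F D C.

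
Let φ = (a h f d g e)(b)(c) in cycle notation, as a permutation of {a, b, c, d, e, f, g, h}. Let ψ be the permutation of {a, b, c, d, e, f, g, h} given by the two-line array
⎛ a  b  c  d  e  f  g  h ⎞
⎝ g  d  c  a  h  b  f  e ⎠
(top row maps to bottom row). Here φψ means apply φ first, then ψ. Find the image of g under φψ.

h

φ(g) = e, then ψ(e) = h; composing gives (φψ)(g) = h.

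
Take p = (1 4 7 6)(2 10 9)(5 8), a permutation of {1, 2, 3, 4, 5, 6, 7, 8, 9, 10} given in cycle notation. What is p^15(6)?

6 lies in the 4-cycle (1 4 7 6).
On a 4-cycle, p^4 is the identity, so p^15 = p^3 there (15 ≡ 3 mod 4).
Advancing 3 steps from 6: 6 → 1 → 4 → 7.

7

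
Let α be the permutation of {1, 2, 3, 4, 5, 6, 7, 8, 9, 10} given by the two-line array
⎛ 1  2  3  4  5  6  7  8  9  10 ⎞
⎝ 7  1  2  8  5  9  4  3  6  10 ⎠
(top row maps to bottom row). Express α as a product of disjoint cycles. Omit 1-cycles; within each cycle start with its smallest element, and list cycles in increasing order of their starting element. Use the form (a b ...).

(1 7 4 8 3 2)(6 9)

Iterating α from 1 gives 1 → 7 → 4 → 8 → 3 → 2 → 1; that is the 6-cycle (1 7 4 8 3 2).
Repeating from the next unused element and collecting all non-trivial cycles gives (1 7 4 8 3 2)(6 9).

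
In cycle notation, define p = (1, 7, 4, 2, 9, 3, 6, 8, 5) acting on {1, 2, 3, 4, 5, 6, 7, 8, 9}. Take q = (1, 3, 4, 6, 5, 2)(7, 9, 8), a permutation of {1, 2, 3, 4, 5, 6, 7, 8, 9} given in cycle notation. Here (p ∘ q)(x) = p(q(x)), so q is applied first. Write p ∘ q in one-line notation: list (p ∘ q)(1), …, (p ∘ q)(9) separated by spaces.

For each element, apply q then p: 1 → 3 → 6; 2 → 1 → 7; 3 → 4 → 2; 4 → 6 → 8; 5 → 2 → 9; 6 → 5 → 1; 7 → 9 → 3; 8 → 7 → 4; 9 → 8 → 5.
Collecting the images, p ∘ q = [6 7 2 8 9 1 3 4 5].

6 7 2 8 9 1 3 4 5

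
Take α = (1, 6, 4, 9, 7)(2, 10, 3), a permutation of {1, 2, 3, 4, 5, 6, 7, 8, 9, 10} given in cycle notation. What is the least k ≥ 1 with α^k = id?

The disjoint cycles have lengths 5, 3, 1, 1.
The order of α is the least common multiple of its cycle lengths: lcm(5, 3) = 15.

15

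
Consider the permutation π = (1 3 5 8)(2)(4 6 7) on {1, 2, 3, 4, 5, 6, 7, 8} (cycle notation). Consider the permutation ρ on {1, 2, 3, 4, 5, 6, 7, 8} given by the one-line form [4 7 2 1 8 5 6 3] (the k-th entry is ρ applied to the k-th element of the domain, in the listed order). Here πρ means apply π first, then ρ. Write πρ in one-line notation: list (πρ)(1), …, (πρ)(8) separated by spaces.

2 7 8 5 3 6 1 4

(πρ)(x) = ρ(π(x)). Computing each image: ρ(π(1)) = ρ(3) = 2, ρ(π(2)) = ρ(2) = 7, ρ(π(3)) = ρ(5) = 8, ρ(π(4)) = ρ(6) = 5, ρ(π(5)) = ρ(8) = 3, ρ(π(6)) = ρ(7) = 6, ρ(π(7)) = ρ(4) = 1, ρ(π(8)) = ρ(1) = 4.
Hence πρ = [2 7 8 5 3 6 1 4].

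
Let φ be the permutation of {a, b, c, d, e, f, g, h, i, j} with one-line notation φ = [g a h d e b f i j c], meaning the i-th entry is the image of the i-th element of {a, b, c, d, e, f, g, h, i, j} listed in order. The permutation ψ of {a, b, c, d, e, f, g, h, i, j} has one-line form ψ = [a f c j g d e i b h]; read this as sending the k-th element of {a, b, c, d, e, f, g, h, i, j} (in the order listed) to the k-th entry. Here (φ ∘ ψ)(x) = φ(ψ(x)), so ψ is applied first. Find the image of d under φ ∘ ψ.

ψ(d) = j, then φ(j) = c; composing gives (φ ∘ ψ)(d) = c.

c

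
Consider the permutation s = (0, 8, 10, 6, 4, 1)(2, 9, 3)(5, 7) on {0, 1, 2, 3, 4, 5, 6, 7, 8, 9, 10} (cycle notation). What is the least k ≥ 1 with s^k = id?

The cycle type of s is (6, 3, 2).
The order is lcm(6, 3, 2) = 6.

6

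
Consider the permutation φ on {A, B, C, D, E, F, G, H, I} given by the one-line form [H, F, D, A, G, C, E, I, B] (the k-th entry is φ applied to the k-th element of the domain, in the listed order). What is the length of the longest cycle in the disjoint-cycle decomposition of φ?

7

Decomposing into disjoint cycles gives (A, H, I, B, F, C, D)(E, G); the longest has length 7.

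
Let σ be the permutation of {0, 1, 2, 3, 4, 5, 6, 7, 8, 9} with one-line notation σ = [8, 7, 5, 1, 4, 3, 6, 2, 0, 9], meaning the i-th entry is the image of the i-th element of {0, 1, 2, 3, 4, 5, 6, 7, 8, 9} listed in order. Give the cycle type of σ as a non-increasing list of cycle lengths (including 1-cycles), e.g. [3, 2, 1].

[5, 2, 1, 1, 1]

The disjoint cycles are (0, 8)(1, 7, 2, 5, 3)(4)(6)(9), with lengths 5, 2, 1, 1, 1 in non-increasing order.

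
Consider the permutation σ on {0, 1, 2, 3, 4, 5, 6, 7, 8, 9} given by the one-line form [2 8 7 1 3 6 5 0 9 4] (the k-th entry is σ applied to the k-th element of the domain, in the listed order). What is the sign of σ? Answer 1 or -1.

In disjoint-cycle form the cycle lengths are 5, 3, 2.
A cycle of length ℓ contributes ℓ−1 transpositions, so σ is a product of 4 + 2 + 1 = 7 transpositions — odd.

-1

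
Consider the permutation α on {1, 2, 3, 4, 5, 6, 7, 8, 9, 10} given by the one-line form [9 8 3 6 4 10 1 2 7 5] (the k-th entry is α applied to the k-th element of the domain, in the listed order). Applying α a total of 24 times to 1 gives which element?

1

Tracing 1 → 9 → … returns to 1 after 3 steps, so 1 lies in a 3-cycle (1, 9, 7).
On a 3-cycle, α^3 is the identity, so α^24 = α^0 there (24 ≡ 0 mod 3).
So α^24(1) = 1.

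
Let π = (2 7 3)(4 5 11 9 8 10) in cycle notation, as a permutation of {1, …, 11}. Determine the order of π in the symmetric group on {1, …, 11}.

6

The cycle type of π is (6, 3, 1, 1).
The order is lcm(6, 3) = 6.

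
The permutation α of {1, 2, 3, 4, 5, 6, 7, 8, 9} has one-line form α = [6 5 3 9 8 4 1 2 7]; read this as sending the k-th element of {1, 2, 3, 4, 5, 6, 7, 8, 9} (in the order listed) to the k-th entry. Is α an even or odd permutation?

even

In disjoint-cycle form the cycle lengths are 5, 3, 1.
A cycle is odd iff its length is even; α has 0 even-length cycles, so sgn(α) = (−1)^0 and α is even.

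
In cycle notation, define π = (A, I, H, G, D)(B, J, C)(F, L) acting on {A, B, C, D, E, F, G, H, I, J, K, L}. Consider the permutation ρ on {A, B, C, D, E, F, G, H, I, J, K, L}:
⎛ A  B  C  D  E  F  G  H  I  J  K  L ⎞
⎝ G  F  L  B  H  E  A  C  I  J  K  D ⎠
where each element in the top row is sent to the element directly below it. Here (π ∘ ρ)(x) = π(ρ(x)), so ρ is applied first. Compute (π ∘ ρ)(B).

(π ∘ ρ)(B) = π(ρ(B)). ρ(B) = F, then π(F) = L. So (π ∘ ρ)(B) = L.

L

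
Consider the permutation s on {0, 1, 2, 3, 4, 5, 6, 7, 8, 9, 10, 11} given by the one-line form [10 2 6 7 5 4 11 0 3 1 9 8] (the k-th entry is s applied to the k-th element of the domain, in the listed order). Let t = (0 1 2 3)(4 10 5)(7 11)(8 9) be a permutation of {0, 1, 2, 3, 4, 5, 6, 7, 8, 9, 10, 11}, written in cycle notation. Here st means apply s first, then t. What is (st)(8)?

0

s(8) = 3, then t(3) = 0; composing gives (st)(8) = 0.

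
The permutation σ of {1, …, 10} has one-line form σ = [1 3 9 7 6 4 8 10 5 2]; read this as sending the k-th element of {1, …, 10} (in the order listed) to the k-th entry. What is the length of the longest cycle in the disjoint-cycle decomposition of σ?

9

Decomposing into disjoint cycles gives (2, 3, 9, 5, 6, 4, 7, 8, 10); the longest has length 9.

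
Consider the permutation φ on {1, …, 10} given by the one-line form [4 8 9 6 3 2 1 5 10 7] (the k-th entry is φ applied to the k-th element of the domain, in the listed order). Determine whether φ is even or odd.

In disjoint-cycle form the cycle lengths are 10.
A cycle is odd iff its length is even; φ has 1 even-length cycle, so sgn(φ) = (−1)^1 and φ is odd.

odd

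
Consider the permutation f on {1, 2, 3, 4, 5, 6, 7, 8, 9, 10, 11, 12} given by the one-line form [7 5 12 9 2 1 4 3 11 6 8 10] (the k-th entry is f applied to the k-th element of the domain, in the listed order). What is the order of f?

Writing f as disjoint cycles, the cycle lengths are 10, 2.
Since disjoint cycles commute, ord(f) = lcm(10, 2) = 10.

10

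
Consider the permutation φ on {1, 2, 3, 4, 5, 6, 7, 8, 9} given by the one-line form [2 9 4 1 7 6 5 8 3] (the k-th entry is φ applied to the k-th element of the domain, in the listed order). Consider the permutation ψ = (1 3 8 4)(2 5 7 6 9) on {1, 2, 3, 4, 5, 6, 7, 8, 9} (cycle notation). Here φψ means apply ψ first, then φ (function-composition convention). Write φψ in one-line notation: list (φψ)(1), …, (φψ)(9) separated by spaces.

For each element, apply ψ then φ: 1 → 3 → 4; 2 → 5 → 7; 3 → 8 → 8; 4 → 1 → 2; 5 → 7 → 5; 6 → 9 → 3; 7 → 6 → 6; 8 → 4 → 1; 9 → 2 → 9.
So φψ in one-line form is 4 7 8 2 5 3 6 1 9.

4 7 8 2 5 3 6 1 9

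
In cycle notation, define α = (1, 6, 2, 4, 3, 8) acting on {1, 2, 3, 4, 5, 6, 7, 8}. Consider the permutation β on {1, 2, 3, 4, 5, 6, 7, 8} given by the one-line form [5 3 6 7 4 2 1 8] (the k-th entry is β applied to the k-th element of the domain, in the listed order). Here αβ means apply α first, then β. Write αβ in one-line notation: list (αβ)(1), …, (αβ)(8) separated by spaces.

2 7 8 6 4 3 1 5

(αβ)(x) = β(α(x)). Computing each image: β(α(1)) = β(6) = 2, β(α(2)) = β(4) = 7, β(α(3)) = β(8) = 8, β(α(4)) = β(3) = 6, β(α(5)) = β(5) = 4, β(α(6)) = β(2) = 3, β(α(7)) = β(7) = 1, β(α(8)) = β(1) = 5.
Hence αβ = [2 7 8 6 4 3 1 5].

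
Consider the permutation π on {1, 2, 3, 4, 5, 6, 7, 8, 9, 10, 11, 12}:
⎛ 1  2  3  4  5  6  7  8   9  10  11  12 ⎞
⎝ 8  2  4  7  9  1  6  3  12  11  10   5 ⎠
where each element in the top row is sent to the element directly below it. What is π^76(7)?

3

Tracing 7 → 6 → … returns to 7 after 6 steps, so 7 lies in a 6-cycle (1 8 3 4 7 6).
Powers repeat with period 6 on this cycle, and 76 mod 6 = 4, so π^76(7) = π^4(7).
Stepping 4 places around the cycle: 7 → 6 → 1 → 8 → 3.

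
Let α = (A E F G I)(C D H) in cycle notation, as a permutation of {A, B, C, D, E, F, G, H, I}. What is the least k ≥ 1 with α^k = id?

15

The disjoint cycles have lengths 5, 3, 1.
The order of α is the least common multiple of its cycle lengths: lcm(5, 3) = 15.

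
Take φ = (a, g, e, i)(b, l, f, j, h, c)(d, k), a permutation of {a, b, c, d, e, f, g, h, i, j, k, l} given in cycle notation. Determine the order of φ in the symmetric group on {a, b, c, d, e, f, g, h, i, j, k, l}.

12

The disjoint cycles have lengths 6, 4, 2.
The order of φ is the least common multiple of its cycle lengths: lcm(6, 4, 2) = 12.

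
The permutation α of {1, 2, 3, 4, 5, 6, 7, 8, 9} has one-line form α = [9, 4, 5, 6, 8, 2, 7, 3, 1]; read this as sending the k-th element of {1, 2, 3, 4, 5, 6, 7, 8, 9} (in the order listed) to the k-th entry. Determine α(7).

7

7 is element number 7 of the domain, and entry number 7 of the one-line form is 7, so α(7) = 7.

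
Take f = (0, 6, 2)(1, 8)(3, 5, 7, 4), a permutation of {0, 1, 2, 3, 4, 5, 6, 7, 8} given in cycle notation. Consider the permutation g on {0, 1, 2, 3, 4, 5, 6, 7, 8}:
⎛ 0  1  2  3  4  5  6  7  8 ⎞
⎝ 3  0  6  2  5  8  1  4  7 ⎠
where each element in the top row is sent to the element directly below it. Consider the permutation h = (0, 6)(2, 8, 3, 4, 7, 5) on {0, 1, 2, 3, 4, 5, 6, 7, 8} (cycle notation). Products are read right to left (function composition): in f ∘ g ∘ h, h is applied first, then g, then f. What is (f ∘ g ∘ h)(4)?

Apply the permutations in order: h(4) = 7, then g(7) = 4, then f(4) = 3. So (f ∘ g ∘ h)(4) = 3.

3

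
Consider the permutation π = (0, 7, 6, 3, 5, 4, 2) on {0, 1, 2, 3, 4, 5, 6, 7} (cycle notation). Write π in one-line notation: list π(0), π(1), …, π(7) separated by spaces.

7 1 0 5 2 4 3 6

Each element maps to the next entry in its cycle (wrapping to the front): 0→7, 1→1, 2→0, 3→5, 4→2, 5→4, 6→3, 7→6.
Listing these in domain order gives 7 1 0 5 2 4 3 6.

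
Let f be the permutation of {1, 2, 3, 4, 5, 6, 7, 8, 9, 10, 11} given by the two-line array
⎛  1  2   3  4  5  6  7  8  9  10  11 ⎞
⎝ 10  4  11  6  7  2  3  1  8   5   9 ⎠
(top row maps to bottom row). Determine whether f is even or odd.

In disjoint-cycle form the cycle lengths are 8, 3.
A cycle is odd iff its length is even; f has 1 even-length cycle, so sgn(f) = (−1)^1 and f is odd.

odd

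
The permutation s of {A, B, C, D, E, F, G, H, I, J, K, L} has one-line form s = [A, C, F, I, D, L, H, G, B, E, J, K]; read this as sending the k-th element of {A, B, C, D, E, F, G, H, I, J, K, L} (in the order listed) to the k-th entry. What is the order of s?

18

Decomposing into disjoint cycles gives cycle lengths 9, 2, 1.
Since disjoint cycles commute, ord(s) = lcm(9, 2) = 18.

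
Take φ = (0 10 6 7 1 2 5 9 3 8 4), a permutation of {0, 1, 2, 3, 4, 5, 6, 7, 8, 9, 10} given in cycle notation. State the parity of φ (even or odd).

even

The cycle lengths are 11.
A cycle is odd iff its length is even; φ has 0 even-length cycles, so sgn(φ) = (−1)^0 and φ is even.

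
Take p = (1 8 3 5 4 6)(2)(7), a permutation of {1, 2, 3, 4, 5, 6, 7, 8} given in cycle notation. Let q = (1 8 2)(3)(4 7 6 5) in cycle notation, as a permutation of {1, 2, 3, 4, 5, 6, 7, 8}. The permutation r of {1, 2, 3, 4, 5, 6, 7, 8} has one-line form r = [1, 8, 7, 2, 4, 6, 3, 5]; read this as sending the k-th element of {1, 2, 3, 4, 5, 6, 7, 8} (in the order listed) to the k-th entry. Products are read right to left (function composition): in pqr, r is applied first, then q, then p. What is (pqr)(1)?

(pqr)(1) = p(q(r(1))). r(1) = 1, then q(1) = 8, then p(8) = 3, so the result is 3.

3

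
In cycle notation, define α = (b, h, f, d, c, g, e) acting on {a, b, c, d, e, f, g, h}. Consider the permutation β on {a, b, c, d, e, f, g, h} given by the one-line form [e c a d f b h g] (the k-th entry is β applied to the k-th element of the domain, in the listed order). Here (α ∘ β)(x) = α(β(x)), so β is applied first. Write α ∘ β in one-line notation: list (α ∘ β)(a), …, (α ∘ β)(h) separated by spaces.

Chase each element through β then α: a → e → b; b → c → g; c → a → a; d → d → c; e → f → d; f → b → h; g → h → f; h → g → e.
So α ∘ β in one-line form is b g a c d h f e.

b g a c d h f e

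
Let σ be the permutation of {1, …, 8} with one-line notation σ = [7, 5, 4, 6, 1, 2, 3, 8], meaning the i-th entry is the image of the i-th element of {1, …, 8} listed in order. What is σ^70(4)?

Tracing 4 → 6 → … returns to 4 after 7 steps, so 4 lies in a 7-cycle (1 7 3 4 6 2 5).
On a 7-cycle, σ^7 is the identity, so σ^70 = σ^0 there (70 ≡ 0 mod 7).
So σ^70(4) = 4.

4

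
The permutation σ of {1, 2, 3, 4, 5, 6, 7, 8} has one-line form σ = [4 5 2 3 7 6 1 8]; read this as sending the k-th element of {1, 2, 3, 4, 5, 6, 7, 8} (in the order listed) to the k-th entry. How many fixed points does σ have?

The fixed points (elements with σ(x) = x) are {6, 8}, so there are 2.

2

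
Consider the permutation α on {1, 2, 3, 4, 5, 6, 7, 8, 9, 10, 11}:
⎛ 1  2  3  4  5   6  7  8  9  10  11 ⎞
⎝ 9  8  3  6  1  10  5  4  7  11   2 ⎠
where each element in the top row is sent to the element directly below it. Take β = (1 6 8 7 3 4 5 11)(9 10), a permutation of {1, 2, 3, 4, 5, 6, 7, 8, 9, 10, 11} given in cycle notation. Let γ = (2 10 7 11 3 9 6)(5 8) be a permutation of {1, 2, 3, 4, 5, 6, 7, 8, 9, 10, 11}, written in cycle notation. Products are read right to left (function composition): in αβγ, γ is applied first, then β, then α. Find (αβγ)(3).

(αβγ)(3) = α(β(γ(3))). γ(3) = 9, then β(9) = 10, then α(10) = 11, so the result is 11.

11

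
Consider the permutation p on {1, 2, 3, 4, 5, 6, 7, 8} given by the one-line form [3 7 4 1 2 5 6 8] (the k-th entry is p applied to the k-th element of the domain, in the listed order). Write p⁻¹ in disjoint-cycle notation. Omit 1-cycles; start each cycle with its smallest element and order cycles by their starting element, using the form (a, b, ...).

(1, 4, 3)(2, 5, 6, 7)

First write p in disjoint cycles: (1, 3, 4)(2, 7, 6, 5).
Reversing each cycle (and rotating so the smallest element leads) gives p⁻¹ = (1, 4, 3)(2, 5, 6, 7).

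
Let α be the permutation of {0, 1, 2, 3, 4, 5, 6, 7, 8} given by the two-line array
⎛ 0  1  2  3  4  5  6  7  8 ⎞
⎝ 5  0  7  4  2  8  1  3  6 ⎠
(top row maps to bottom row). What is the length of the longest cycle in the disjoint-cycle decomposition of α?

Decomposing into disjoint cycles gives (0, 5, 8, 6, 1)(2, 7, 3, 4); the longest has length 5.

5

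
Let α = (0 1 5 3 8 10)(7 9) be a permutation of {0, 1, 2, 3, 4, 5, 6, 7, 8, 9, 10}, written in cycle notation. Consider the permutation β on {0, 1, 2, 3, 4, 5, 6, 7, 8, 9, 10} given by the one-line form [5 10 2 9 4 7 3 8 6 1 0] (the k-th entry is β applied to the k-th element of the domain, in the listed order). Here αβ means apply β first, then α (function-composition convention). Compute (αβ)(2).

2

β(2) = 2, then α(2) = 2; composing gives (αβ)(2) = 2.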